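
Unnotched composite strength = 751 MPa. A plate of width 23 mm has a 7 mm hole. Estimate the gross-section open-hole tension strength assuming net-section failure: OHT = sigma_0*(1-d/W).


OHT = sigma_0*(1-d/W) = 751*(1-7/23) = 522.4 MPa

522.4 MPa


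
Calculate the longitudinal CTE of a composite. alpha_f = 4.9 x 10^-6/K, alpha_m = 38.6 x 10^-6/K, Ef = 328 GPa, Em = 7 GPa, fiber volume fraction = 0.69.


E1 = Ef*Vf + Em*(1-Vf) = 228.49
alpha_1 = (alpha_f*Ef*Vf + alpha_m*Em*(1-Vf))/E1 = 5.22 x 10^-6/K

5.22 x 10^-6/K


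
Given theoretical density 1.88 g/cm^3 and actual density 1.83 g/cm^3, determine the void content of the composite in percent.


Void% = (rho_theo - rho_actual)/rho_theo * 100 = (1.88 - 1.83)/1.88 * 100 = 2.66%

2.66%


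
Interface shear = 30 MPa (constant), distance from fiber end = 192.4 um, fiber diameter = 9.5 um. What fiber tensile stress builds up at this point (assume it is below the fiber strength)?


Force balance: sigma_f * (pi*d^2/4) = tau * (pi*d) * x  ->  sigma_f = 4 * tau * x / d
sigma_f = 4 * 30 * 192.4 / 9.5 = 2430.3 MPa

2430.3 MPa


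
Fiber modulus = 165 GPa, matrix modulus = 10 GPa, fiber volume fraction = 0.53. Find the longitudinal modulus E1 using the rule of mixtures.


E1 = Ef*Vf + Em*(1-Vf) = 165*0.53 + 10*0.47 = 92.15 GPa

92.15 GPa


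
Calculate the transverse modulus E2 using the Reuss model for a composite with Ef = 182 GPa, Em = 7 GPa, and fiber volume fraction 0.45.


1/E2 = Vf/Ef + (1-Vf)/Em = 0.45/182 + 0.55/7
E2 = 12.34 GPa

12.34 GPa


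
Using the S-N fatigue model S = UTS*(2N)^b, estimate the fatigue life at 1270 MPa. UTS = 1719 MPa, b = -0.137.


N = 0.5 * (S/UTS)^(1/b) = 0.5 * (1270/1719)^(1/-0.137) = 4.5564 cycles

4.5564 cycles


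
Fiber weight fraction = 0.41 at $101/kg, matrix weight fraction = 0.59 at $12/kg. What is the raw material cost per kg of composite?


Cost = cost_f*Wf + cost_m*Wm = 101*0.41 + 12*0.59 = $48.49/kg

$48.49/kg


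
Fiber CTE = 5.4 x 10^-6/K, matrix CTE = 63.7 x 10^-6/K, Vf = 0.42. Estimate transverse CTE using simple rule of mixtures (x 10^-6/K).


alpha_2 = alpha_f*Vf + alpha_m*(1-Vf) = 5.4*0.42 + 63.7*0.58 = 39.2 x 10^-6/K

39.2 x 10^-6/K


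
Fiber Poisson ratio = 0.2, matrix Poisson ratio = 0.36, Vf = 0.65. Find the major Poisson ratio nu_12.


nu_12 = nu_f*Vf + nu_m*(1-Vf) = 0.2*0.65 + 0.36*0.35 = 0.256

0.256


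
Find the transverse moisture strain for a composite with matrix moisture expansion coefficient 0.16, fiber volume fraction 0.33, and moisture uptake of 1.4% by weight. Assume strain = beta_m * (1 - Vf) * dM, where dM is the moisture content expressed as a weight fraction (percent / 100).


dM = 1.4/100 = 0.014
strain = beta_m * (1-Vf) * dM = 0.16 * 0.67 * 0.014 = 0.0015008

0.0015008


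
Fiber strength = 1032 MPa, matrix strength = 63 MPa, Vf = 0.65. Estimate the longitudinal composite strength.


sigma_1 = sigma_f*Vf + sigma_m*(1-Vf) = 1032*0.65 + 63*0.35 = 692.9 MPa

692.9 MPa


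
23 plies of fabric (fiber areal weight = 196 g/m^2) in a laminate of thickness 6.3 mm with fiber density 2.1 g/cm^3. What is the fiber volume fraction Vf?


Vf = n * FAW / (rho_f * h * 1000) = 23 * 196 / (2.1 * 6.3 * 1000) = 0.3407

0.3407


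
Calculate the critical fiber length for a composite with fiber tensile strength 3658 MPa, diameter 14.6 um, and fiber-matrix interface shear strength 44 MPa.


Lc = sigma_f * d / (2 * tau_i) = 3658 * 14.6 / (2 * 44) = 606.9 um

606.9 um


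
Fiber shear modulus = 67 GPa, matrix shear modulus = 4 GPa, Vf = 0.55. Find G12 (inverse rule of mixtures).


1/G12 = Vf/Gf + (1-Vf)/Gm = 0.55/67 + 0.45/4
G12 = 8.28 GPa

8.28 GPa


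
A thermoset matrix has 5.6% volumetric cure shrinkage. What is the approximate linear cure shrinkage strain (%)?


Linear shrinkage ≈ vol_shrink/3 = 5.6/3 = 1.867%

1.867%


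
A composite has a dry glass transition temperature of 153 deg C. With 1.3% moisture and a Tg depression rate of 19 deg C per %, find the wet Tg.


Tg_wet = Tg_dry - k*moisture = 153 - 19*1.3 = 128.3 deg C

128.3 deg C


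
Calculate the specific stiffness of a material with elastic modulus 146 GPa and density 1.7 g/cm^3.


Specific stiffness = E/rho = 146/1.7 = 85.9 GPa/(g/cm^3)

85.9 GPa/(g/cm^3)


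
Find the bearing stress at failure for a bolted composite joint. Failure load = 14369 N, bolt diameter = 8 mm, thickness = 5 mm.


sigma_br = F/(d*h) = 14369/(8*5) = 359.2 MPa

359.2 MPa


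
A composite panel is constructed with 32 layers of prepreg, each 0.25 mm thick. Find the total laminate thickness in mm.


h = n * t_ply = 32 * 0.25 = 8.0 mm

8.0 mm


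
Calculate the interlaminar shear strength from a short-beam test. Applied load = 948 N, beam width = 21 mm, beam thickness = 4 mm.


ILSS = 3F/(4bh) = 3*948/(4*21*4) = 8.46 MPa

8.46 MPa


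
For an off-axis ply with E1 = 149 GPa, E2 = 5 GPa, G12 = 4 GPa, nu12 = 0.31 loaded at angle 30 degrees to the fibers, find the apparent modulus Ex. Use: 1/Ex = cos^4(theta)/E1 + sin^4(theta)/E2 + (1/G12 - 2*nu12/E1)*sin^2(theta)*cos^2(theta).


cos^4(30) = 0.5625, sin^4(30) = 0.0625, sin^2(30)*cos^2(30) = 0.1875
1/G12 - 2*nu12/E1 = 1/4 - 2*0.31/149 = 0.245839 GPa^-1
1/Ex = 0.5625/149 + 0.0625/5 + 0.245839*0.1875 = 0.06237 GPa^-1
Ex = 16.03 GPa

16.03 GPa


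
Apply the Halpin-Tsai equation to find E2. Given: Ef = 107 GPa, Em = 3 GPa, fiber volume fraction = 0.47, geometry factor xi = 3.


eta = (Ef/Em - 1)/(Ef/Em + xi) = (35.6667 - 1)/(35.6667 + 3) = 0.8966
E2 = Em*(1+xi*eta*Vf)/(1-eta*Vf) = 11.74 GPa

11.74 GPa


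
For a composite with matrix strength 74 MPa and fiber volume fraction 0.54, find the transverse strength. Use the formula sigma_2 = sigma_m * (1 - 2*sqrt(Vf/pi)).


factor = 1 - 2*sqrt(0.54/pi) = 0.1708
sigma_2 = 74 * 0.1708 = 12.64 MPa

12.64 MPa


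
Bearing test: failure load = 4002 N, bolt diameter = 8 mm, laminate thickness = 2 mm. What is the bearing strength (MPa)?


sigma_br = F/(d*h) = 4002/(8*2) = 250.1 MPa

250.1 MPa


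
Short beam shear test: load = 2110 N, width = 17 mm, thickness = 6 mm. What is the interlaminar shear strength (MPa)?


ILSS = 3F/(4bh) = 3*2110/(4*17*6) = 15.51 MPa

15.51 MPa


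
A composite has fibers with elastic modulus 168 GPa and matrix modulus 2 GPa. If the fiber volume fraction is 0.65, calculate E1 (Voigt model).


E1 = Ef*Vf + Em*(1-Vf) = 168*0.65 + 2*0.35 = 109.9 GPa

109.9 GPa


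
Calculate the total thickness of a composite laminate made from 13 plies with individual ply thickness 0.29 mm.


h = n * t_ply = 13 * 0.29 = 3.77 mm

3.77 mm


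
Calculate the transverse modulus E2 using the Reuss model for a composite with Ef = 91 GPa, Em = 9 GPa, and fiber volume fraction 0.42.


1/E2 = Vf/Ef + (1-Vf)/Em = 0.42/91 + 0.58/9
E2 = 14.48 GPa

14.48 GPa


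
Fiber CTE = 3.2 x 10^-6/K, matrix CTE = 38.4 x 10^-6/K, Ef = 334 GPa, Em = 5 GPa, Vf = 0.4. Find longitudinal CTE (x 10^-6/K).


E1 = Ef*Vf + Em*(1-Vf) = 136.6
alpha_1 = (alpha_f*Ef*Vf + alpha_m*Em*(1-Vf))/E1 = 3.97 x 10^-6/K

3.97 x 10^-6/K


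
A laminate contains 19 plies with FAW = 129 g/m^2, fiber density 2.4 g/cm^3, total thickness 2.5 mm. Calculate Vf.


Vf = n * FAW / (rho_f * h * 1000) = 19 * 129 / (2.4 * 2.5 * 1000) = 0.4085

0.4085


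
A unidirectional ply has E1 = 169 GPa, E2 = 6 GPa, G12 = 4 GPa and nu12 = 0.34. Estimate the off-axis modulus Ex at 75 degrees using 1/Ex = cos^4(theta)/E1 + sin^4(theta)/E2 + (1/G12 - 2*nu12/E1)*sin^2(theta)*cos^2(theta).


cos^4(75) = 0.004487, sin^4(75) = 0.870513, sin^2(75)*cos^2(75) = 0.0625
1/G12 - 2*nu12/E1 = 1/4 - 2*0.34/169 = 0.245976 GPa^-1
1/Ex = 0.004487/169 + 0.870513/6 + 0.245976*0.0625 = 0.1604855 GPa^-1
Ex = 6.23 GPa

6.23 GPa


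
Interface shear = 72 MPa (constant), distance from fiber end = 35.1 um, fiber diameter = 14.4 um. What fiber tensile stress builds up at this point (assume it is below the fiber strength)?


Force balance: sigma_f * (pi*d^2/4) = tau * (pi*d) * x  ->  sigma_f = 4 * tau * x / d
sigma_f = 4 * 72 * 35.1 / 14.4 = 702.0 MPa

702.0 MPa


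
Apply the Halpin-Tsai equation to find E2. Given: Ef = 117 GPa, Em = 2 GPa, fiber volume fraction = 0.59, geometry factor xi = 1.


eta = (Ef/Em - 1)/(Ef/Em + xi) = (58.5 - 1)/(58.5 + 1) = 0.9664
E2 = Em*(1+xi*eta*Vf)/(1-eta*Vf) = 7.31 GPa

7.31 GPa


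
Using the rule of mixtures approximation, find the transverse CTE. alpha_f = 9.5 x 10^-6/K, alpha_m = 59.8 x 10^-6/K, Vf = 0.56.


alpha_2 = alpha_f*Vf + alpha_m*(1-Vf) = 9.5*0.56 + 59.8*0.44 = 31.6 x 10^-6/K

31.6 x 10^-6/K


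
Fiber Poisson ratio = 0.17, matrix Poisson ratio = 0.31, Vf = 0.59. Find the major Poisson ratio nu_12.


nu_12 = nu_f*Vf + nu_m*(1-Vf) = 0.17*0.59 + 0.31*0.41 = 0.2274

0.2274


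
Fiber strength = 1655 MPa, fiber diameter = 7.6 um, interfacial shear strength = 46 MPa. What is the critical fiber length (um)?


Lc = sigma_f * d / (2 * tau_i) = 1655 * 7.6 / (2 * 46) = 136.7 um

136.7 um


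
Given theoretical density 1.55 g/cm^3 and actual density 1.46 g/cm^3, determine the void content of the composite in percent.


Void% = (rho_theo - rho_actual)/rho_theo * 100 = (1.55 - 1.46)/1.55 * 100 = 5.81%

5.81%


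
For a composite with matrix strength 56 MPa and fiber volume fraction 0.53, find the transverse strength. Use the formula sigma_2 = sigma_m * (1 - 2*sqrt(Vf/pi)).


factor = 1 - 2*sqrt(0.53/pi) = 0.1785
sigma_2 = 56 * 0.1785 = 10.0 MPa

10.0 MPa


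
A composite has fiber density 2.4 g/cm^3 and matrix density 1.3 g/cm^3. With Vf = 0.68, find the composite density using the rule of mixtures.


rho_c = rho_f*Vf + rho_m*(1-Vf) = 2.4*0.68 + 1.3*0.32 = 2.048 g/cm^3

2.048 g/cm^3


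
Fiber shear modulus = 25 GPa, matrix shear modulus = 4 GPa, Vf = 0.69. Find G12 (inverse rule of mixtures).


1/G12 = Vf/Gf + (1-Vf)/Gm = 0.69/25 + 0.31/4
G12 = 9.51 GPa

9.51 GPa


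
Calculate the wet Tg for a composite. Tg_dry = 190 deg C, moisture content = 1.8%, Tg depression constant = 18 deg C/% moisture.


Tg_wet = Tg_dry - k*moisture = 190 - 18*1.8 = 157.6 deg C

157.6 deg C


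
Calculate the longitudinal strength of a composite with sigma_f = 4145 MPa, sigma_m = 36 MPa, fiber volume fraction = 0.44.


sigma_1 = sigma_f*Vf + sigma_m*(1-Vf) = 4145*0.44 + 36*0.56 = 1844.0 MPa

1844.0 MPa


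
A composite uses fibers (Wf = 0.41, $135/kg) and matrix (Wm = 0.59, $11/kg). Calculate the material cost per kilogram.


Cost = cost_f*Wf + cost_m*Wm = 135*0.41 + 11*0.59 = $61.84/kg

$61.84/kg


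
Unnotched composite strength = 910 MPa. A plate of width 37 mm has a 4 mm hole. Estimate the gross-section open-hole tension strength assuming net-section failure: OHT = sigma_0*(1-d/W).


OHT = sigma_0*(1-d/W) = 910*(1-4/37) = 811.6 MPa

811.6 MPa


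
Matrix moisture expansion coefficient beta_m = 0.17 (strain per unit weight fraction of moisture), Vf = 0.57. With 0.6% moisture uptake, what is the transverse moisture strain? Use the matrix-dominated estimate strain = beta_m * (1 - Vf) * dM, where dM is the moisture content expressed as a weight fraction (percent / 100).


dM = 0.6/100 = 0.006
strain = beta_m * (1-Vf) * dM = 0.17 * 0.43 * 0.006 = 0.0004386

0.0004386


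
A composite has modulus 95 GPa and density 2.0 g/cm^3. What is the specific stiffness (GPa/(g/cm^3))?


Specific stiffness = E/rho = 95/2.0 = 47.5 GPa/(g/cm^3)

47.5 GPa/(g/cm^3)


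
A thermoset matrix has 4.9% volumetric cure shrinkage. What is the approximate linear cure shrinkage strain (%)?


Linear shrinkage ≈ vol_shrink/3 = 4.9/3 = 1.633%

1.633%


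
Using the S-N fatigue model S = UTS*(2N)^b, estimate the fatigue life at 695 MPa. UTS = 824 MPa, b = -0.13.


N = 0.5 * (S/UTS)^(1/b) = 0.5 * (695/824)^(1/-0.13) = 1.8525 cycles

1.8525 cycles


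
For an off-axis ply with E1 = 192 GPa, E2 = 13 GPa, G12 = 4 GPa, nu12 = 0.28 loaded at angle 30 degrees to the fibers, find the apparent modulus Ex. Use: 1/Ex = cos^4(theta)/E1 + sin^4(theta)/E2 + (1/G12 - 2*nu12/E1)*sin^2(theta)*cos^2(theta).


cos^4(30) = 0.5625, sin^4(30) = 0.0625, sin^2(30)*cos^2(30) = 0.1875
1/G12 - 2*nu12/E1 = 1/4 - 2*0.28/192 = 0.247083 GPa^-1
1/Ex = 0.5625/192 + 0.0625/13 + 0.247083*0.1875 = 0.0540655 GPa^-1
Ex = 18.5 GPa

18.5 GPa


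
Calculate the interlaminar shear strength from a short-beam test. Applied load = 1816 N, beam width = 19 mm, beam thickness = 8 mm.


ILSS = 3F/(4bh) = 3*1816/(4*19*8) = 8.96 MPa

8.96 MPa


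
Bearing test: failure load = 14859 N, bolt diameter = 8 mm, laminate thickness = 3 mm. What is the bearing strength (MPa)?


sigma_br = F/(d*h) = 14859/(8*3) = 619.1 MPa

619.1 MPa


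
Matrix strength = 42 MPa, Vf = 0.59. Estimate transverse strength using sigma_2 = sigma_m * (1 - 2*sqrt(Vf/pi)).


factor = 1 - 2*sqrt(0.59/pi) = 0.1333
sigma_2 = 42 * 0.1333 = 5.6 MPa

5.6 MPa


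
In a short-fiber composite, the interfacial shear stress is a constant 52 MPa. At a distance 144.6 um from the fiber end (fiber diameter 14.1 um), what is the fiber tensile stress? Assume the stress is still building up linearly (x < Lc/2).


Force balance: sigma_f * (pi*d^2/4) = tau * (pi*d) * x  ->  sigma_f = 4 * tau * x / d
sigma_f = 4 * 52 * 144.6 / 14.1 = 2133.1 MPa

2133.1 MPa


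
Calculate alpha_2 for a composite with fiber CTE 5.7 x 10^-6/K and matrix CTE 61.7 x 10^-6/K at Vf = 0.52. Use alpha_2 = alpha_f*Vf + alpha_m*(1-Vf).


alpha_2 = alpha_f*Vf + alpha_m*(1-Vf) = 5.7*0.52 + 61.7*0.48 = 32.6 x 10^-6/K

32.6 x 10^-6/K


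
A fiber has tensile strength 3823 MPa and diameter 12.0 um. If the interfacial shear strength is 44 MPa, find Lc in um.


Lc = sigma_f * d / (2 * tau_i) = 3823 * 12.0 / (2 * 44) = 521.3 um

521.3 um


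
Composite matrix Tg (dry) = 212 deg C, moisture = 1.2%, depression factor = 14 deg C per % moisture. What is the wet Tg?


Tg_wet = Tg_dry - k*moisture = 212 - 14*1.2 = 195.2 deg C

195.2 deg C


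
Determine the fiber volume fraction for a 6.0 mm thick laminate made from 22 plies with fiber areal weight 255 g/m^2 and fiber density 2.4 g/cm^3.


Vf = n * FAW / (rho_f * h * 1000) = 22 * 255 / (2.4 * 6.0 * 1000) = 0.3896

0.3896


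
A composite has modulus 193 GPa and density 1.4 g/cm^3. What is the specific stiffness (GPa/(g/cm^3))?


Specific stiffness = E/rho = 193/1.4 = 137.9 GPa/(g/cm^3)

137.9 GPa/(g/cm^3)


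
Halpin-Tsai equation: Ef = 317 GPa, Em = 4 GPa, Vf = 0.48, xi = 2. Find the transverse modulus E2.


eta = (Ef/Em - 1)/(Ef/Em + xi) = (79.25 - 1)/(79.25 + 2) = 0.9631
E2 = Em*(1+xi*eta*Vf)/(1-eta*Vf) = 14.32 GPa

14.32 GPa


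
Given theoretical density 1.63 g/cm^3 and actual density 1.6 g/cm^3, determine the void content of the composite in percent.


Void% = (rho_theo - rho_actual)/rho_theo * 100 = (1.63 - 1.6)/1.63 * 100 = 1.84%

1.84%


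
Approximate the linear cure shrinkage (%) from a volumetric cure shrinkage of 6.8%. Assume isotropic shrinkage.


Linear shrinkage ≈ vol_shrink/3 = 6.8/3 = 2.267%

2.267%


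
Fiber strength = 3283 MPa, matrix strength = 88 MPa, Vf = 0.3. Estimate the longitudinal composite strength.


sigma_1 = sigma_f*Vf + sigma_m*(1-Vf) = 3283*0.3 + 88*0.7 = 1046.5 MPa

1046.5 MPa


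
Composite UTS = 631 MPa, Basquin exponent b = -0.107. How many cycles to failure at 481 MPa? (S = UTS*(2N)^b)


N = 0.5 * (S/UTS)^(1/b) = 0.5 * (481/631)^(1/-0.107) = 6.3196 cycles

6.3196 cycles


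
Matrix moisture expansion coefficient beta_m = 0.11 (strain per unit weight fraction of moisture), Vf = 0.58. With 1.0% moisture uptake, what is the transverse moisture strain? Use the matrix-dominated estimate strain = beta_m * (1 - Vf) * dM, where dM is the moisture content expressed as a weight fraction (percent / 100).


dM = 1.0/100 = 0.01
strain = beta_m * (1-Vf) * dM = 0.11 * 0.42 * 0.01 = 0.000462

0.000462


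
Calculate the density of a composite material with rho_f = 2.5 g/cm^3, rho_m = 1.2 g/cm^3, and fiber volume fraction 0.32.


rho_c = rho_f*Vf + rho_m*(1-Vf) = 2.5*0.32 + 1.2*0.68 = 1.616 g/cm^3

1.616 g/cm^3


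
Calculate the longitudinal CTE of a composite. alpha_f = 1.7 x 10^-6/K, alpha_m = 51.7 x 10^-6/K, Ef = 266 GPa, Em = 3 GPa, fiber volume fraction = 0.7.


E1 = Ef*Vf + Em*(1-Vf) = 187.1
alpha_1 = (alpha_f*Ef*Vf + alpha_m*Em*(1-Vf))/E1 = 1.94 x 10^-6/K

1.94 x 10^-6/K


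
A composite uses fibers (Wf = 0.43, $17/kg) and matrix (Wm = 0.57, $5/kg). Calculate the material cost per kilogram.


Cost = cost_f*Wf + cost_m*Wm = 17*0.43 + 5*0.57 = $10.16/kg

$10.16/kg


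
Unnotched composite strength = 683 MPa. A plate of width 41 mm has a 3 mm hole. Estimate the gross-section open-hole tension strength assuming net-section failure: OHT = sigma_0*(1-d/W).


OHT = sigma_0*(1-d/W) = 683*(1-3/41) = 633.0 MPa

633.0 MPa


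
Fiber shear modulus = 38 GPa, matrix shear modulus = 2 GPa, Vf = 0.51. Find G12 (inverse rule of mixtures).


1/G12 = Vf/Gf + (1-Vf)/Gm = 0.51/38 + 0.49/2
G12 = 3.87 GPa

3.87 GPa


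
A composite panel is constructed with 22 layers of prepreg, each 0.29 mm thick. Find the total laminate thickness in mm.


h = n * t_ply = 22 * 0.29 = 6.38 mm

6.38 mm


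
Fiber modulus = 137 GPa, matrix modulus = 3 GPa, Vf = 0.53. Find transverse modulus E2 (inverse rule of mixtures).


1/E2 = Vf/Ef + (1-Vf)/Em = 0.53/137 + 0.47/3
E2 = 6.23 GPa

6.23 GPa


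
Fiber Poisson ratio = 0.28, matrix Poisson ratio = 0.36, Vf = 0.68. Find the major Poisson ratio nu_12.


nu_12 = nu_f*Vf + nu_m*(1-Vf) = 0.28*0.68 + 0.36*0.32 = 0.3056

0.3056


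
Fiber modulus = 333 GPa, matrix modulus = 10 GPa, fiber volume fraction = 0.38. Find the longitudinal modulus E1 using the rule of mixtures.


E1 = Ef*Vf + Em*(1-Vf) = 333*0.38 + 10*0.62 = 132.74 GPa

132.74 GPa


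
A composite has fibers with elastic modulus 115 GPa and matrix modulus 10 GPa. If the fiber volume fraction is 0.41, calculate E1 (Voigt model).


E1 = Ef*Vf + Em*(1-Vf) = 115*0.41 + 10*0.59 = 53.05 GPa

53.05 GPa


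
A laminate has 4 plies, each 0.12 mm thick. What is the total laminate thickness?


h = n * t_ply = 4 * 0.12 = 0.48 mm

0.48 mm


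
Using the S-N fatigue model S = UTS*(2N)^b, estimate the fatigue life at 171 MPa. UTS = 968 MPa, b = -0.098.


N = 0.5 * (S/UTS)^(1/b) = 0.5 * (171/968)^(1/-0.098) = 2.4066e+07 cycles

2.4066e+07 cycles


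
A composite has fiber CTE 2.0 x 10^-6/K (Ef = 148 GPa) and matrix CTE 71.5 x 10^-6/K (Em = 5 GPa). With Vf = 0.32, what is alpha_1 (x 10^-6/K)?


E1 = Ef*Vf + Em*(1-Vf) = 50.76
alpha_1 = (alpha_f*Ef*Vf + alpha_m*Em*(1-Vf))/E1 = 6.66 x 10^-6/K

6.66 x 10^-6/K


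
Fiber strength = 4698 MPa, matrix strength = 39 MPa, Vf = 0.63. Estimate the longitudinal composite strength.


sigma_1 = sigma_f*Vf + sigma_m*(1-Vf) = 4698*0.63 + 39*0.37 = 2974.2 MPa

2974.2 MPa


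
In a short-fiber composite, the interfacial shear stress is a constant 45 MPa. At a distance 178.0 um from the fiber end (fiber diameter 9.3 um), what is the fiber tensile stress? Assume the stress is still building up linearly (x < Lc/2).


Force balance: sigma_f * (pi*d^2/4) = tau * (pi*d) * x  ->  sigma_f = 4 * tau * x / d
sigma_f = 4 * 45 * 178.0 / 9.3 = 3445.2 MPa

3445.2 MPa


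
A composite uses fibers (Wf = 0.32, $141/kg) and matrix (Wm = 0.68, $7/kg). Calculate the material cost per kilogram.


Cost = cost_f*Wf + cost_m*Wm = 141*0.32 + 7*0.68 = $49.88/kg

$49.88/kg


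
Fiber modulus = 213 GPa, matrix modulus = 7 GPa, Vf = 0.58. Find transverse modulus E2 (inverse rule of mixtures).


1/E2 = Vf/Ef + (1-Vf)/Em = 0.58/213 + 0.42/7
E2 = 15.94 GPa

15.94 GPa


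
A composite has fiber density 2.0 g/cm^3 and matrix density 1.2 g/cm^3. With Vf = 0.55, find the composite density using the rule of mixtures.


rho_c = rho_f*Vf + rho_m*(1-Vf) = 2.0*0.55 + 1.2*0.45 = 1.64 g/cm^3

1.64 g/cm^3


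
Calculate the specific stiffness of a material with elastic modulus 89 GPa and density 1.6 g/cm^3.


Specific stiffness = E/rho = 89/1.6 = 55.6 GPa/(g/cm^3)

55.6 GPa/(g/cm^3)


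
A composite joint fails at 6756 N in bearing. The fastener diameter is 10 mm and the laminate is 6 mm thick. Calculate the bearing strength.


sigma_br = F/(d*h) = 6756/(10*6) = 112.6 MPa

112.6 MPa


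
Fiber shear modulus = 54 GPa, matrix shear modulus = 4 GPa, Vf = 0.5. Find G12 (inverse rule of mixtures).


1/G12 = Vf/Gf + (1-Vf)/Gm = 0.5/54 + 0.5/4
G12 = 7.45 GPa

7.45 GPa


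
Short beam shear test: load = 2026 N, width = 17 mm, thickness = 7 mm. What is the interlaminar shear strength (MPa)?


ILSS = 3F/(4bh) = 3*2026/(4*17*7) = 12.77 MPa

12.77 MPa


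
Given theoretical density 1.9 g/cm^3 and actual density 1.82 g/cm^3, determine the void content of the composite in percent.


Void% = (rho_theo - rho_actual)/rho_theo * 100 = (1.9 - 1.82)/1.9 * 100 = 4.21%

4.21%


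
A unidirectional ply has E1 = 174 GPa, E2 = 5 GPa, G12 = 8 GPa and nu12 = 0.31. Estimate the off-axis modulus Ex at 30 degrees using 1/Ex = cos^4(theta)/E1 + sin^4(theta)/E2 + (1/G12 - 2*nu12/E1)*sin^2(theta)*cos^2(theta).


cos^4(30) = 0.5625, sin^4(30) = 0.0625, sin^2(30)*cos^2(30) = 0.1875
1/G12 - 2*nu12/E1 = 1/8 - 2*0.31/174 = 0.121437 GPa^-1
1/Ex = 0.5625/174 + 0.0625/5 + 0.121437*0.1875 = 0.0385022 GPa^-1
Ex = 25.97 GPa

25.97 GPa


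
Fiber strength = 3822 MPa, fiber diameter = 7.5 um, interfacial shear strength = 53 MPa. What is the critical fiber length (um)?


Lc = sigma_f * d / (2 * tau_i) = 3822 * 7.5 / (2 * 53) = 270.4 um

270.4 um


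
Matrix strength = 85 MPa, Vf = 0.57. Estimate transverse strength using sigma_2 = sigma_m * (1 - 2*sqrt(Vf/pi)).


factor = 1 - 2*sqrt(0.57/pi) = 0.1481
sigma_2 = 85 * 0.1481 = 12.59 MPa

12.59 MPa


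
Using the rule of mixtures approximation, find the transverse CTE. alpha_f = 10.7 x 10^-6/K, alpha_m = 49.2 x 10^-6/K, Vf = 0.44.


alpha_2 = alpha_f*Vf + alpha_m*(1-Vf) = 10.7*0.44 + 49.2*0.56 = 32.3 x 10^-6/K

32.3 x 10^-6/K


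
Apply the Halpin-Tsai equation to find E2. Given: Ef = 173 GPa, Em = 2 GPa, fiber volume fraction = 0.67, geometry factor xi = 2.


eta = (Ef/Em - 1)/(Ef/Em + xi) = (86.5 - 1)/(86.5 + 2) = 0.9661
E2 = Em*(1+xi*eta*Vf)/(1-eta*Vf) = 13.01 GPa

13.01 GPa


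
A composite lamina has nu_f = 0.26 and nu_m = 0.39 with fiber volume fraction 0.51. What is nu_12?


nu_12 = nu_f*Vf + nu_m*(1-Vf) = 0.26*0.51 + 0.39*0.49 = 0.3237

0.3237


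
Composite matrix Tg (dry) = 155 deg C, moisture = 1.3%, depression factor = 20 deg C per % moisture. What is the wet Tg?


Tg_wet = Tg_dry - k*moisture = 155 - 20*1.3 = 129.0 deg C

129.0 deg C


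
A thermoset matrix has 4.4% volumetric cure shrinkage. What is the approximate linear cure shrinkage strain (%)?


Linear shrinkage ≈ vol_shrink/3 = 4.4/3 = 1.467%

1.467%


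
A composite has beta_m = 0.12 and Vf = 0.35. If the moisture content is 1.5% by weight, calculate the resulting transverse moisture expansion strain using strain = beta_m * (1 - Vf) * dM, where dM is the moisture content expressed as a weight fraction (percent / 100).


dM = 1.5/100 = 0.015
strain = beta_m * (1-Vf) * dM = 0.12 * 0.65 * 0.015 = 0.00117

0.00117


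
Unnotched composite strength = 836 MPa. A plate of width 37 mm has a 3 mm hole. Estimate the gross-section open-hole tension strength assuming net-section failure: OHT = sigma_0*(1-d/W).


OHT = sigma_0*(1-d/W) = 836*(1-3/37) = 768.2 MPa

768.2 MPa


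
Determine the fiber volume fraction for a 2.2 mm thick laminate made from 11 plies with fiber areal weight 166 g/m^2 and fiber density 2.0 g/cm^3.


Vf = n * FAW / (rho_f * h * 1000) = 11 * 166 / (2.0 * 2.2 * 1000) = 0.415

0.415


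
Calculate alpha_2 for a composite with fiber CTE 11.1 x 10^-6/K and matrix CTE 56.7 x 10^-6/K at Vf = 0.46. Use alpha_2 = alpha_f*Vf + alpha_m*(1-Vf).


alpha_2 = alpha_f*Vf + alpha_m*(1-Vf) = 11.1*0.46 + 56.7*0.54 = 35.7 x 10^-6/K

35.7 x 10^-6/K


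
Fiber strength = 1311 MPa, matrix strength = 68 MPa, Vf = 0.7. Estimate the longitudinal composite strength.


sigma_1 = sigma_f*Vf + sigma_m*(1-Vf) = 1311*0.7 + 68*0.3 = 938.1 MPa

938.1 MPa


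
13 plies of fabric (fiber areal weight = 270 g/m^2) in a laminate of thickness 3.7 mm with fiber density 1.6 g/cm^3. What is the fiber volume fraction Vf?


Vf = n * FAW / (rho_f * h * 1000) = 13 * 270 / (1.6 * 3.7 * 1000) = 0.5929

0.5929


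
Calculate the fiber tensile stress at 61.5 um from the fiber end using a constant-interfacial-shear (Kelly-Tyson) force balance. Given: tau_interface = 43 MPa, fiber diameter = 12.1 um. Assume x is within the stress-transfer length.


Force balance: sigma_f * (pi*d^2/4) = tau * (pi*d) * x  ->  sigma_f = 4 * tau * x / d
sigma_f = 4 * 43 * 61.5 / 12.1 = 874.2 MPa

874.2 MPa


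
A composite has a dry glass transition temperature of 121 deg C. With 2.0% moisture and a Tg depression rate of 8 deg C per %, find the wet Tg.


Tg_wet = Tg_dry - k*moisture = 121 - 8*2.0 = 105.0 deg C

105.0 deg C


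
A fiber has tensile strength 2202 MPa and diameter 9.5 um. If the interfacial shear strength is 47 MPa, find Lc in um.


Lc = sigma_f * d / (2 * tau_i) = 2202 * 9.5 / (2 * 47) = 222.5 um

222.5 um


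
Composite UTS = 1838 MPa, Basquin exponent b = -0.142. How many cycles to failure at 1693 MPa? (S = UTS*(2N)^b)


N = 0.5 * (S/UTS)^(1/b) = 0.5 * (1693/1838)^(1/-0.142) = 0.8919 cycles

0.8919 cycles


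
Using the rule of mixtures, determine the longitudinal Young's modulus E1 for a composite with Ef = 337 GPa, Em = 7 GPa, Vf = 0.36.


E1 = Ef*Vf + Em*(1-Vf) = 337*0.36 + 7*0.64 = 125.8 GPa

125.8 GPa


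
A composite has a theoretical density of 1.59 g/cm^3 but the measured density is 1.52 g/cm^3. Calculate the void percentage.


Void% = (rho_theo - rho_actual)/rho_theo * 100 = (1.59 - 1.52)/1.59 * 100 = 4.4%

4.4%


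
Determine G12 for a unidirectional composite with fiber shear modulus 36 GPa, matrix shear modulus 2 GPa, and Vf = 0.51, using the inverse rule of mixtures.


1/G12 = Vf/Gf + (1-Vf)/Gm = 0.51/36 + 0.49/2
G12 = 3.86 GPa

3.86 GPa


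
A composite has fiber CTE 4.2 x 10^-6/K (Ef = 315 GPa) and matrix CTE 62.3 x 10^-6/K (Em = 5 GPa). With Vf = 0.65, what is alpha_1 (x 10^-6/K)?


E1 = Ef*Vf + Em*(1-Vf) = 206.5
alpha_1 = (alpha_f*Ef*Vf + alpha_m*Em*(1-Vf))/E1 = 4.69 x 10^-6/K

4.69 x 10^-6/K


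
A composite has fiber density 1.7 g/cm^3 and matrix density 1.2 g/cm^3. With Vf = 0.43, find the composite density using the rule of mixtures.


rho_c = rho_f*Vf + rho_m*(1-Vf) = 1.7*0.43 + 1.2*0.57 = 1.415 g/cm^3

1.415 g/cm^3


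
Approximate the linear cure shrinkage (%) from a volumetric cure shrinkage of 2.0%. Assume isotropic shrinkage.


Linear shrinkage ≈ vol_shrink/3 = 2.0/3 = 0.667%

0.667%


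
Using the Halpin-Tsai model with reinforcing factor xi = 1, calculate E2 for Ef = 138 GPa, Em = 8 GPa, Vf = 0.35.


eta = (Ef/Em - 1)/(Ef/Em + xi) = (17.25 - 1)/(17.25 + 1) = 0.8904
E2 = Em*(1+xi*eta*Vf)/(1-eta*Vf) = 15.24 GPa

15.24 GPa


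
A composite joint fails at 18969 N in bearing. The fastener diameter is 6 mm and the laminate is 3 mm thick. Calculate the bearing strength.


sigma_br = F/(d*h) = 18969/(6*3) = 1053.8 MPa

1053.8 MPa


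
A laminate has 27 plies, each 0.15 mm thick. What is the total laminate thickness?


h = n * t_ply = 27 * 0.15 = 4.05 mm

4.05 mm


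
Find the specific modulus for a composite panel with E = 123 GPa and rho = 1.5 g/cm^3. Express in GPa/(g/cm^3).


Specific stiffness = E/rho = 123/1.5 = 82.0 GPa/(g/cm^3)

82.0 GPa/(g/cm^3)


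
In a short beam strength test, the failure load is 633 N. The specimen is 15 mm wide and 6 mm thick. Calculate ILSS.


ILSS = 3F/(4bh) = 3*633/(4*15*6) = 5.28 MPa

5.28 MPa


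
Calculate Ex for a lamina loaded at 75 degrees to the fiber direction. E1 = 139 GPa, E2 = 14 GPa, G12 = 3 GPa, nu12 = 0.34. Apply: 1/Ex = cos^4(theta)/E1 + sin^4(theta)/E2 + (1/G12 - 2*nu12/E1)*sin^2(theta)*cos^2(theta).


cos^4(75) = 0.004487, sin^4(75) = 0.870513, sin^2(75)*cos^2(75) = 0.0625
1/G12 - 2*nu12/E1 = 1/3 - 2*0.34/139 = 0.328441 GPa^-1
1/Ex = 0.004487/139 + 0.870513/14 + 0.328441*0.0625 = 0.0827393 GPa^-1
Ex = 12.09 GPa

12.09 GPa


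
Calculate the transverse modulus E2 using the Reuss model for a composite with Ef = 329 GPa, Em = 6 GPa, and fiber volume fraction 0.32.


1/E2 = Vf/Ef + (1-Vf)/Em = 0.32/329 + 0.68/6
E2 = 8.75 GPa

8.75 GPa


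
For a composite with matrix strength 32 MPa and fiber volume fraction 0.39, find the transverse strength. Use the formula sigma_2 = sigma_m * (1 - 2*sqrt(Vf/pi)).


factor = 1 - 2*sqrt(0.39/pi) = 0.2953
sigma_2 = 32 * 0.2953 = 9.45 MPa

9.45 MPa


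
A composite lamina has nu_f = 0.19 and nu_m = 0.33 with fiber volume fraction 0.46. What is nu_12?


nu_12 = nu_f*Vf + nu_m*(1-Vf) = 0.19*0.46 + 0.33*0.54 = 0.2656

0.2656


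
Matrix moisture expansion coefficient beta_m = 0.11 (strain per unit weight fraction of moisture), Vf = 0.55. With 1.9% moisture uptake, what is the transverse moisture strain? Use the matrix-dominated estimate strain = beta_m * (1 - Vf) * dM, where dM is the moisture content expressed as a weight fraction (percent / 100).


dM = 1.9/100 = 0.019
strain = beta_m * (1-Vf) * dM = 0.11 * 0.45 * 0.019 = 0.0009405

0.0009405


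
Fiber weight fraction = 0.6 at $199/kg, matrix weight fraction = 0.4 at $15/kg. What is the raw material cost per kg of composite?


Cost = cost_f*Wf + cost_m*Wm = 199*0.6 + 15*0.4 = $125.4/kg

$125.4/kg


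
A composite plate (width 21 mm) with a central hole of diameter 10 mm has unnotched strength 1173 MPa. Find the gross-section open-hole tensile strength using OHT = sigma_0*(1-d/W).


OHT = sigma_0*(1-d/W) = 1173*(1-10/21) = 614.4 MPa

614.4 MPa


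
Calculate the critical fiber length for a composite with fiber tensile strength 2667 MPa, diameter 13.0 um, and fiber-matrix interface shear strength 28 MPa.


Lc = sigma_f * d / (2 * tau_i) = 2667 * 13.0 / (2 * 28) = 619.1 um

619.1 um


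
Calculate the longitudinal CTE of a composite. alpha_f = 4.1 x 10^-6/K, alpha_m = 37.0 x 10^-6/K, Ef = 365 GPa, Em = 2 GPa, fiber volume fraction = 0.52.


E1 = Ef*Vf + Em*(1-Vf) = 190.76
alpha_1 = (alpha_f*Ef*Vf + alpha_m*Em*(1-Vf))/E1 = 4.27 x 10^-6/K

4.27 x 10^-6/K


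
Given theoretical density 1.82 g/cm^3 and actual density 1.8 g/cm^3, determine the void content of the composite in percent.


Void% = (rho_theo - rho_actual)/rho_theo * 100 = (1.82 - 1.8)/1.82 * 100 = 1.1%

1.1%


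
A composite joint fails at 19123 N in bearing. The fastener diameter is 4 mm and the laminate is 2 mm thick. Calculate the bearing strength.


sigma_br = F/(d*h) = 19123/(4*2) = 2390.4 MPa

2390.4 MPa


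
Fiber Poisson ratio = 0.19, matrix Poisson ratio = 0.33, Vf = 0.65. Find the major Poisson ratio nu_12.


nu_12 = nu_f*Vf + nu_m*(1-Vf) = 0.19*0.65 + 0.33*0.35 = 0.239

0.239


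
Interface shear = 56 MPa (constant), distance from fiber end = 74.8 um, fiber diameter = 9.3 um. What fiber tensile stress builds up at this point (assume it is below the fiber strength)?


Force balance: sigma_f * (pi*d^2/4) = tau * (pi*d) * x  ->  sigma_f = 4 * tau * x / d
sigma_f = 4 * 56 * 74.8 / 9.3 = 1801.6 MPa

1801.6 MPa


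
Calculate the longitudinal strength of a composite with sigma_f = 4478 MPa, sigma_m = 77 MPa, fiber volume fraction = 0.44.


sigma_1 = sigma_f*Vf + sigma_m*(1-Vf) = 4478*0.44 + 77*0.56 = 2013.4 MPa

2013.4 MPa


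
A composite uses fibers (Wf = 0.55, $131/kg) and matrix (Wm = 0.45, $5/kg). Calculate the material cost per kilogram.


Cost = cost_f*Wf + cost_m*Wm = 131*0.55 + 5*0.45 = $74.3/kg

$74.3/kg


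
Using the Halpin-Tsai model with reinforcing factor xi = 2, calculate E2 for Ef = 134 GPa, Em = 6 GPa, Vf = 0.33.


eta = (Ef/Em - 1)/(Ef/Em + xi) = (22.3333 - 1)/(22.3333 + 2) = 0.8767
E2 = Em*(1+xi*eta*Vf)/(1-eta*Vf) = 13.33 GPa

13.33 GPa


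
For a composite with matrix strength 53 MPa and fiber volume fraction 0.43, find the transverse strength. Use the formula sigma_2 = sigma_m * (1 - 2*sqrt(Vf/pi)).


factor = 1 - 2*sqrt(0.43/pi) = 0.2601
sigma_2 = 53 * 0.2601 = 13.78 MPa

13.78 MPa


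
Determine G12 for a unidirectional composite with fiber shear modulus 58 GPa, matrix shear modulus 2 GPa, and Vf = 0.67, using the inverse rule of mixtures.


1/G12 = Vf/Gf + (1-Vf)/Gm = 0.67/58 + 0.33/2
G12 = 5.66 GPa

5.66 GPa


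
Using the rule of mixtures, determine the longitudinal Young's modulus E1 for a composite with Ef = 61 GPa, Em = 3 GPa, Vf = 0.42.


E1 = Ef*Vf + Em*(1-Vf) = 61*0.42 + 3*0.58 = 27.36 GPa

27.36 GPa


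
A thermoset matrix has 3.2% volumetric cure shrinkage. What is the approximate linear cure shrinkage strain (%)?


Linear shrinkage ≈ vol_shrink/3 = 3.2/3 = 1.067%

1.067%


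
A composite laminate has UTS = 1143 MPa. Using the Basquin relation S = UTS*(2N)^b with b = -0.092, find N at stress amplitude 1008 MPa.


N = 0.5 * (S/UTS)^(1/b) = 0.5 * (1008/1143)^(1/-0.092) = 1.9602 cycles

1.9602 cycles


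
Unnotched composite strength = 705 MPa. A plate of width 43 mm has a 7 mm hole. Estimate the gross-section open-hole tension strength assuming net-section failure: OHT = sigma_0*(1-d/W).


OHT = sigma_0*(1-d/W) = 705*(1-7/43) = 590.2 MPa

590.2 MPa


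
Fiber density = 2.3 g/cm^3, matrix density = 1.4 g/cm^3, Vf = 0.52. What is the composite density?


rho_c = rho_f*Vf + rho_m*(1-Vf) = 2.3*0.52 + 1.4*0.48 = 1.868 g/cm^3

1.868 g/cm^3


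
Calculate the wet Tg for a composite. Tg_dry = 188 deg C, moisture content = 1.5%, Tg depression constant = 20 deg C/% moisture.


Tg_wet = Tg_dry - k*moisture = 188 - 20*1.5 = 158.0 deg C

158.0 deg C


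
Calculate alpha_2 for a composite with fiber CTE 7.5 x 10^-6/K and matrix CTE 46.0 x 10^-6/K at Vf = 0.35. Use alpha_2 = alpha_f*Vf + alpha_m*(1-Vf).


alpha_2 = alpha_f*Vf + alpha_m*(1-Vf) = 7.5*0.35 + 46.0*0.65 = 32.5 x 10^-6/K

32.5 x 10^-6/K


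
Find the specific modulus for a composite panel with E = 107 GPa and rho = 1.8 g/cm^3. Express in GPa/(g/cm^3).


Specific stiffness = E/rho = 107/1.8 = 59.4 GPa/(g/cm^3)

59.4 GPa/(g/cm^3)


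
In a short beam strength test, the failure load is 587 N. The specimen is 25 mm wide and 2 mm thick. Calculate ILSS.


ILSS = 3F/(4bh) = 3*587/(4*25*2) = 8.81 MPa

8.81 MPa


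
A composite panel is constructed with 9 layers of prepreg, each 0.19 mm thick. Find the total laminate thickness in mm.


h = n * t_ply = 9 * 0.19 = 1.71 mm

1.71 mm


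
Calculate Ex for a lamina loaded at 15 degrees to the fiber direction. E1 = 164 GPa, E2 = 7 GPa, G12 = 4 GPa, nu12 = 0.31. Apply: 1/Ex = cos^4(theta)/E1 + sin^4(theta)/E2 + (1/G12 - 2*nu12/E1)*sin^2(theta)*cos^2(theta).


cos^4(15) = 0.870513, sin^4(15) = 0.004487, sin^2(15)*cos^2(15) = 0.0625
1/G12 - 2*nu12/E1 = 1/4 - 2*0.31/164 = 0.24622 GPa^-1
1/Ex = 0.870513/164 + 0.004487/7 + 0.24622*0.0625 = 0.0213378 GPa^-1
Ex = 46.87 GPa

46.87 GPa


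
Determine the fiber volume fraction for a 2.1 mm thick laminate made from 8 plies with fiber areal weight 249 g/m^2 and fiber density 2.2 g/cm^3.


Vf = n * FAW / (rho_f * h * 1000) = 8 * 249 / (2.2 * 2.1 * 1000) = 0.4312

0.4312


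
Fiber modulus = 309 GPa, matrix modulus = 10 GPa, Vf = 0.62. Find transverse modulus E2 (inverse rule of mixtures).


1/E2 = Vf/Ef + (1-Vf)/Em = 0.62/309 + 0.38/10
E2 = 25.0 GPa

25.0 GPa


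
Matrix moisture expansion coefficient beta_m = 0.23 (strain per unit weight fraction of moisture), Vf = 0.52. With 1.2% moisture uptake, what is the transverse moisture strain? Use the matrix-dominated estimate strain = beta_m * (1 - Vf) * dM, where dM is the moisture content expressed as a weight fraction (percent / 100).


dM = 1.2/100 = 0.012
strain = beta_m * (1-Vf) * dM = 0.23 * 0.48 * 0.012 = 0.0013248

0.0013248


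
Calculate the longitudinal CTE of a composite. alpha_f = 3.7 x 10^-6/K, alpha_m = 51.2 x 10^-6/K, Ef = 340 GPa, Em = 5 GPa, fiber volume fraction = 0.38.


E1 = Ef*Vf + Em*(1-Vf) = 132.3
alpha_1 = (alpha_f*Ef*Vf + alpha_m*Em*(1-Vf))/E1 = 4.81 x 10^-6/K

4.81 x 10^-6/K


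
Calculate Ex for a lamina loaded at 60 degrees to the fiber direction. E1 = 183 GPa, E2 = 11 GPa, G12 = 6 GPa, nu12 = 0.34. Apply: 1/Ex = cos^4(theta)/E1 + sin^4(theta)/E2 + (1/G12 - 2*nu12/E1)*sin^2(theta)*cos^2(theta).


cos^4(60) = 0.0625, sin^4(60) = 0.5625, sin^2(60)*cos^2(60) = 0.1875
1/G12 - 2*nu12/E1 = 1/6 - 2*0.34/183 = 0.162951 GPa^-1
1/Ex = 0.0625/183 + 0.5625/11 + 0.162951*0.1875 = 0.0820312 GPa^-1
Ex = 12.19 GPa

12.19 GPa


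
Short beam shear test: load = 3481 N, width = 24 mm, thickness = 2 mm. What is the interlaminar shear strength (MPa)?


ILSS = 3F/(4bh) = 3*3481/(4*24*2) = 54.39 MPa

54.39 MPa


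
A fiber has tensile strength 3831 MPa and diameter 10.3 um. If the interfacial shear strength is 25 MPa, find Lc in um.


Lc = sigma_f * d / (2 * tau_i) = 3831 * 10.3 / (2 * 25) = 789.2 um

789.2 um


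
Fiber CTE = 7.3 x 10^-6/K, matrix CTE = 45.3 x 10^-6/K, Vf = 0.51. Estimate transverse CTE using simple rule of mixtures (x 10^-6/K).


alpha_2 = alpha_f*Vf + alpha_m*(1-Vf) = 7.3*0.51 + 45.3*0.49 = 25.9 x 10^-6/K

25.9 x 10^-6/K


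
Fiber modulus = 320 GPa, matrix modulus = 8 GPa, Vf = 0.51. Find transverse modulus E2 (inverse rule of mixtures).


1/E2 = Vf/Ef + (1-Vf)/Em = 0.51/320 + 0.49/8
E2 = 15.91 GPa

15.91 GPa


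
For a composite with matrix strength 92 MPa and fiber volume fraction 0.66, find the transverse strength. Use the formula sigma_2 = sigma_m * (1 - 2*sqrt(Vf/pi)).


factor = 1 - 2*sqrt(0.66/pi) = 0.0833
sigma_2 = 92 * 0.0833 = 7.66 MPa

7.66 MPa


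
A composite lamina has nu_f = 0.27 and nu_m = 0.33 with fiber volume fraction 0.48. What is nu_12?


nu_12 = nu_f*Vf + nu_m*(1-Vf) = 0.27*0.48 + 0.33*0.52 = 0.3012

0.3012


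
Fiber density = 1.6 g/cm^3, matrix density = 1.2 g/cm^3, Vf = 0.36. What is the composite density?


rho_c = rho_f*Vf + rho_m*(1-Vf) = 1.6*0.36 + 1.2*0.64 = 1.344 g/cm^3

1.344 g/cm^3


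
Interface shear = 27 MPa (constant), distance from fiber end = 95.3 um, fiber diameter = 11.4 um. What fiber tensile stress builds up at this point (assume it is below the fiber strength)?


Force balance: sigma_f * (pi*d^2/4) = tau * (pi*d) * x  ->  sigma_f = 4 * tau * x / d
sigma_f = 4 * 27 * 95.3 / 11.4 = 902.8 MPa

902.8 MPa


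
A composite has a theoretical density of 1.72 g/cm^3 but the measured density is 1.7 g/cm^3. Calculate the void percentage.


Void% = (rho_theo - rho_actual)/rho_theo * 100 = (1.72 - 1.7)/1.72 * 100 = 1.16%

1.16%


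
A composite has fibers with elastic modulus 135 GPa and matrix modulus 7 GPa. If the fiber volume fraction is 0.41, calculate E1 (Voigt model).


E1 = Ef*Vf + Em*(1-Vf) = 135*0.41 + 7*0.59 = 59.48 GPa

59.48 GPa


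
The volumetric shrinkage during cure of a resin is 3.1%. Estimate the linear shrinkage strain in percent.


Linear shrinkage ≈ vol_shrink/3 = 3.1/3 = 1.033%

1.033%


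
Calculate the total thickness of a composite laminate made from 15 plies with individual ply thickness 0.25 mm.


h = n * t_ply = 15 * 0.25 = 3.75 mm

3.75 mm


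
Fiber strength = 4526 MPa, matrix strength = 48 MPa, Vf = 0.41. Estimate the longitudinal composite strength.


sigma_1 = sigma_f*Vf + sigma_m*(1-Vf) = 4526*0.41 + 48*0.59 = 1884.0 MPa

1884.0 MPa


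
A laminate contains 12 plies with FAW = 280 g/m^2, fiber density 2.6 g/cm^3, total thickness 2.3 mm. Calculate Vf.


Vf = n * FAW / (rho_f * h * 1000) = 12 * 280 / (2.6 * 2.3 * 1000) = 0.5619

0.5619


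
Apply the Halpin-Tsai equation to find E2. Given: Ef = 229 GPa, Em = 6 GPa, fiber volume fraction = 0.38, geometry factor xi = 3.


eta = (Ef/Em - 1)/(Ef/Em + xi) = (38.1667 - 1)/(38.1667 + 3) = 0.9028
E2 = Em*(1+xi*eta*Vf)/(1-eta*Vf) = 18.53 GPa

18.53 GPa
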